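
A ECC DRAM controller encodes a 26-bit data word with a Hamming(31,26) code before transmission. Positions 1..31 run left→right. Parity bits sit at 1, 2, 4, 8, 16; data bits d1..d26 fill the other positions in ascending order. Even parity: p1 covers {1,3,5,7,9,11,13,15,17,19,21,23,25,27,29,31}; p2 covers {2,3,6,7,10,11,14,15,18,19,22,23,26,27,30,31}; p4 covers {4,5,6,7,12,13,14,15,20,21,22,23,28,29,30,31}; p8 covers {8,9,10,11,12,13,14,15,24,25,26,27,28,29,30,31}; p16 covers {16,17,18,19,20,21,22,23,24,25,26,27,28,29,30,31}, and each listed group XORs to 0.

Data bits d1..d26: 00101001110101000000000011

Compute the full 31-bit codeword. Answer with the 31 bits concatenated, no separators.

1100010010011100101000000000011

Place data at non-parity positions: p1 p2 0 p4 0 1 0 p8 1 0 0 1 1 1 0 p16 1 0 1 0 0 0 0 0 0 0 0 0 0 1 1
p1 (pos 1,3,5,7,9,11,13,15,17,19,21,23,25,27,29,31): XOR of data positions = 0⊕0⊕0⊕1⊕0⊕1⊕0⊕1⊕1⊕0⊕0⊕0⊕0⊕0⊕1 = 1
p2 (pos 2,3,6,7,10,11,14,15,18,19,22,23,26,27,30,31): XOR of data positions = 0⊕1⊕0⊕0⊕0⊕1⊕0⊕0⊕1⊕0⊕0⊕0⊕0⊕1⊕1 = 1
p4 (pos 4,5,6,7,12,13,14,15,20,21,22,23,28,29,30,31): XOR of data positions = 0⊕1⊕0⊕1⊕1⊕1⊕0⊕0⊕0⊕0⊕0⊕0⊕0⊕1⊕1 = 0
p8 (pos 8,9,10,11,12,13,14,15,24,25,26,27,28,29,30,31): XOR of data positions = 1⊕0⊕0⊕1⊕1⊕1⊕0⊕0⊕0⊕0⊕0⊕0⊕0⊕1⊕1 = 0
p16 (pos 16,17,18,19,20,21,22,23,24,25,26,27,28,29,30,31): XOR of data positions = 1⊕0⊕1⊕0⊕0⊕0⊕0⊕0⊕0⊕0⊕0⊕0⊕0⊕1⊕1 = 0
Codeword: 1100010010011100101000000000011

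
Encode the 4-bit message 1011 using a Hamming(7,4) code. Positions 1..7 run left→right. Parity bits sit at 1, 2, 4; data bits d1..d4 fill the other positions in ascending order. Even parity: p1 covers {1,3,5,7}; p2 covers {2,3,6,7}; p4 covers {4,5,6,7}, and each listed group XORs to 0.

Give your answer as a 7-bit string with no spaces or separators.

0110011

Place data at non-parity positions: p1 p2 1 p4 0 1 1
p1 (pos 1,3,5,7): XOR of data positions = 1⊕0⊕1 = 0
p2 (pos 2,3,6,7): XOR of data positions = 1⊕1⊕1 = 1
p4 (pos 4,5,6,7): XOR of data positions = 0⊕1⊕1 = 0
Codeword: 0110011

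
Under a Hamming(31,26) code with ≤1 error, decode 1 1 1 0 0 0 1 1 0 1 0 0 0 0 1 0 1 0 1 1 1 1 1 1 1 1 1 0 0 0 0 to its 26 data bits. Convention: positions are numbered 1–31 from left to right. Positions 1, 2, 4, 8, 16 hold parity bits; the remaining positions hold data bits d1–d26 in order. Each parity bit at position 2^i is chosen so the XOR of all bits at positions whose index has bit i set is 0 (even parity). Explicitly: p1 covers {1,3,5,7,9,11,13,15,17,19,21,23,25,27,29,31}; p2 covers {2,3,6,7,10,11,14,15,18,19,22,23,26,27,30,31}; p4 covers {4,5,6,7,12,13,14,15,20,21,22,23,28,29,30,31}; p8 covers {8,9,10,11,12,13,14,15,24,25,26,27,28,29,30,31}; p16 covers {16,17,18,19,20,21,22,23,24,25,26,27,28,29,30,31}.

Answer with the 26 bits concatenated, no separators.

s1 (pos 1,3,5,7,9,11,13,15,17,19,21,23,25,27,29,31): 1⊕1⊕0⊕1⊕0⊕0⊕0⊕1⊕1⊕1⊕1⊕1⊕1⊕1⊕0⊕0 = 0
s2 (pos 2,3,6,7,10,11,14,15,18,19,22,23,26,27,30,31): 1⊕1⊕0⊕1⊕1⊕0⊕0⊕1⊕0⊕1⊕1⊕1⊕1⊕1⊕0⊕0 = 0
s4 (pos 4,5,6,7,12,13,14,15,20,21,22,23,28,29,30,31): 0⊕0⊕0⊕1⊕0⊕0⊕0⊕1⊕1⊕1⊕1⊕1⊕0⊕0⊕0⊕0 = 0
s8 (pos 8,9,10,11,12,13,14,15,24,25,26,27,28,29,30,31): 1⊕0⊕1⊕0⊕0⊕0⊕0⊕1⊕1⊕1⊕1⊕1⊕0⊕0⊕0⊕0 = 1
s16 (pos 16,17,18,19,20,21,22,23,24,25,26,27,28,29,30,31): 0⊕1⊕0⊕1⊕1⊕1⊕1⊕1⊕1⊕1⊕1⊕1⊕0⊕0⊕0⊕0 = 0
Syndrome s16…s1 = 01000 → error at position 8.
Flip position 8: 1110001101000010101111111110000 → 1110001001000010101111111110000
Read data bits from positions 3,5,6,7,9,10,11,12,13,14,15,17,18,19,20,21,22,23,24,25,26,27,28,29,30,31: 10010100001101111111110000

10010100001101111111110000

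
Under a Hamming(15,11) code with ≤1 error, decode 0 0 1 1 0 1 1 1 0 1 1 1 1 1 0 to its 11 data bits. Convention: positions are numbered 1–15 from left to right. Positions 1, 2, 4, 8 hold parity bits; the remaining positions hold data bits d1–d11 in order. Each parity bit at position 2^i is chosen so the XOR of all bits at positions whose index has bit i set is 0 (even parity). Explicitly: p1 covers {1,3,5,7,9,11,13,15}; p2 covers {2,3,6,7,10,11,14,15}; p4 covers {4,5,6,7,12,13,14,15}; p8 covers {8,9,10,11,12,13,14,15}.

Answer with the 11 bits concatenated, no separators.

10110111110

s1 (pos 1,3,5,7,9,11,13,15): 0⊕1⊕0⊕1⊕0⊕1⊕1⊕0 = 0
s2 (pos 2,3,6,7,10,11,14,15): 0⊕1⊕1⊕1⊕1⊕1⊕1⊕0 = 0
s4 (pos 4,5,6,7,12,13,14,15): 1⊕0⊕1⊕1⊕1⊕1⊕1⊕0 = 0
s8 (pos 8,9,10,11,12,13,14,15): 1⊕0⊕1⊕1⊕1⊕1⊕1⊕0 = 0
Syndrome s8…s1 = 0000 → no error.
Read data bits from positions 3,5,6,7,9,10,11,12,13,14,15: 10110111110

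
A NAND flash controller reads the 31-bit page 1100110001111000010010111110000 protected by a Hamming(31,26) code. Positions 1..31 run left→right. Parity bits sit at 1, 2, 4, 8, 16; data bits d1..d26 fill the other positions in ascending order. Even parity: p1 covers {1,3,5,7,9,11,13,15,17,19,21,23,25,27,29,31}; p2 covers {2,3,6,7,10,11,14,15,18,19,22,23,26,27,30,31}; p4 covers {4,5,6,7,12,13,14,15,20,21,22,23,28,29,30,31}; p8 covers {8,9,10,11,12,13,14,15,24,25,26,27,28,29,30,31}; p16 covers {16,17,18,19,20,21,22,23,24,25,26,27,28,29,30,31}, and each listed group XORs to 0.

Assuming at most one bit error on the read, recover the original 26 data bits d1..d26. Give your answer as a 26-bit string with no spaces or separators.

01100111100010010111110000

s1 (pos 1,3,5,7,9,11,13,15,17,19,21,23,25,27,29,31): 1⊕0⊕1⊕0⊕0⊕1⊕1⊕0⊕0⊕0⊕1⊕1⊕1⊕1⊕0⊕0 = 0
s2 (pos 2,3,6,7,10,11,14,15,18,19,22,23,26,27,30,31): 1⊕0⊕1⊕0⊕1⊕1⊕0⊕0⊕1⊕0⊕0⊕1⊕1⊕1⊕0⊕0 = 0
s4 (pos 4,5,6,7,12,13,14,15,20,21,22,23,28,29,30,31): 0⊕1⊕1⊕0⊕1⊕1⊕0⊕0⊕0⊕1⊕0⊕1⊕0⊕0⊕0⊕0 = 0
s8 (pos 8,9,10,11,12,13,14,15,24,25,26,27,28,29,30,31): 0⊕0⊕1⊕1⊕1⊕1⊕0⊕0⊕1⊕1⊕1⊕1⊕0⊕0⊕0⊕0 = 0
s16 (pos 16,17,18,19,20,21,22,23,24,25,26,27,28,29,30,31): 0⊕0⊕1⊕0⊕0⊕1⊕0⊕1⊕1⊕1⊕1⊕1⊕0⊕0⊕0⊕0 = 1
Syndrome s16…s1 = 10000 → error at position 16.
Flip position 16: 1100110001111000010010111110000 → 1100110001111001010010111110000
Read data bits from positions 3,5,6,7,9,10,11,12,13,14,15,17,18,19,20,21,22,23,24,25,26,27,28,29,30,31: 01100111100010010111110000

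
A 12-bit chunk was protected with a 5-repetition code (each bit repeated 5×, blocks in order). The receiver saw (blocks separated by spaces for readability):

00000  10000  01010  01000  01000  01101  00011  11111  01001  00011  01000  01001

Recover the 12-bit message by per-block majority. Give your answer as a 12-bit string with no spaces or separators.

Block 1 (00000): 0 ones → 0
Block 2 (10000): 1 one → 0
Block 3 (01010): 2 ones → 0
Block 4 (01000): 1 one → 0
Block 5 (01000): 1 one → 0
Block 6 (01101): 3 ones → 1
Block 7 (00011): 2 ones → 0
Block 8 (11111): 5 ones → 1
Block 9 (01001): 2 ones → 0
Block 10 (00011): 2 ones → 0
Block 11 (01000): 1 one → 0
Block 12 (01001): 2 ones → 0

000001010000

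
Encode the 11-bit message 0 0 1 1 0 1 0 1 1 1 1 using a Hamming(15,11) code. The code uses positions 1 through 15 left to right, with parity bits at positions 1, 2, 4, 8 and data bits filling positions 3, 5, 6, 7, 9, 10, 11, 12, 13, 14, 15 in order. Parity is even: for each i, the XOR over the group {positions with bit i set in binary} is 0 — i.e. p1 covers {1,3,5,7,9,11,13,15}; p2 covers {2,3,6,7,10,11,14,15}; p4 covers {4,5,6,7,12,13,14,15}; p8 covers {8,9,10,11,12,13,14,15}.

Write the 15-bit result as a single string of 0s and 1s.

Place data at non-parity positions: p1 p2 0 p4 0 1 1 p8 0 1 0 1 1 1 1
p1 (pos 1,3,5,7,9,11,13,15): XOR of data positions = 0⊕0⊕1⊕0⊕0⊕1⊕1 = 1
p2 (pos 2,3,6,7,10,11,14,15): XOR of data positions = 0⊕1⊕1⊕1⊕0⊕1⊕1 = 1
p4 (pos 4,5,6,7,12,13,14,15): XOR of data positions = 0⊕1⊕1⊕1⊕1⊕1⊕1 = 0
p8 (pos 8,9,10,11,12,13,14,15): XOR of data positions = 0⊕1⊕0⊕1⊕1⊕1⊕1 = 1
Codeword: 110001110101111

110001110101111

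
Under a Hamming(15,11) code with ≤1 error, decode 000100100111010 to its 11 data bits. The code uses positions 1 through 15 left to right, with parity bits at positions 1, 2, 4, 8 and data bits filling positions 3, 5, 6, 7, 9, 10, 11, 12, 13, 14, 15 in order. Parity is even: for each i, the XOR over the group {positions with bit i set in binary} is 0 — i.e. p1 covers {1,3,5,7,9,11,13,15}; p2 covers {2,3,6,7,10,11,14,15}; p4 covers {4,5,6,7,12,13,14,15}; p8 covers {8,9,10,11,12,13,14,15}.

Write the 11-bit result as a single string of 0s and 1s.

s1 (pos 1,3,5,7,9,11,13,15): 0⊕0⊕0⊕1⊕0⊕1⊕0⊕0 = 0
s2 (pos 2,3,6,7,10,11,14,15): 0⊕0⊕0⊕1⊕1⊕1⊕1⊕0 = 0
s4 (pos 4,5,6,7,12,13,14,15): 1⊕0⊕0⊕1⊕1⊕0⊕1⊕0 = 0
s8 (pos 8,9,10,11,12,13,14,15): 0⊕0⊕1⊕1⊕1⊕0⊕1⊕0 = 0
Syndrome s8…s1 = 0000 → no error.
Read data bits from positions 3,5,6,7,9,10,11,12,13,14,15: 00010111010

00010111010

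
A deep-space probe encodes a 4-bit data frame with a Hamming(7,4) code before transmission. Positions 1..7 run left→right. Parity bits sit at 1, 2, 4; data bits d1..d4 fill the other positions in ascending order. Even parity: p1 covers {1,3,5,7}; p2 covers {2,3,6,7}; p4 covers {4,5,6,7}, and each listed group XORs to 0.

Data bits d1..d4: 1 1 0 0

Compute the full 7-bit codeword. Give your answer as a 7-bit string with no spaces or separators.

0111100

Place data at non-parity positions: p1 p2 1 p4 1 0 0
p1 (pos 1,3,5,7): XOR of data positions = 1⊕1⊕0 = 0
p2 (pos 2,3,6,7): XOR of data positions = 1⊕0⊕0 = 1
p4 (pos 4,5,6,7): XOR of data positions = 1⊕0⊕0 = 1
Codeword: 0111100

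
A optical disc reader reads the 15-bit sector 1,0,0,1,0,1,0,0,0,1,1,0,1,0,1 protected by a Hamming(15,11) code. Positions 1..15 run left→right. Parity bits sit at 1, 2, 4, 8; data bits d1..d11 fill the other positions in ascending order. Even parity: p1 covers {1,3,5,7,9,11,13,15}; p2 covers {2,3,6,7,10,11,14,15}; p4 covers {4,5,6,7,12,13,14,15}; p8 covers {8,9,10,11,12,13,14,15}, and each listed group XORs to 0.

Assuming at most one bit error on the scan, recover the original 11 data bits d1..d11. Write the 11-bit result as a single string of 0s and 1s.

00100110101

s1 (pos 1,3,5,7,9,11,13,15): 1⊕0⊕0⊕0⊕0⊕1⊕1⊕1 = 0
s2 (pos 2,3,6,7,10,11,14,15): 0⊕0⊕1⊕0⊕1⊕1⊕0⊕1 = 0
s4 (pos 4,5,6,7,12,13,14,15): 1⊕0⊕1⊕0⊕0⊕1⊕0⊕1 = 0
s8 (pos 8,9,10,11,12,13,14,15): 0⊕0⊕1⊕1⊕0⊕1⊕0⊕1 = 0
Syndrome s8…s1 = 0000 → no error.
Read data bits from positions 3,5,6,7,9,10,11,12,13,14,15: 00100110101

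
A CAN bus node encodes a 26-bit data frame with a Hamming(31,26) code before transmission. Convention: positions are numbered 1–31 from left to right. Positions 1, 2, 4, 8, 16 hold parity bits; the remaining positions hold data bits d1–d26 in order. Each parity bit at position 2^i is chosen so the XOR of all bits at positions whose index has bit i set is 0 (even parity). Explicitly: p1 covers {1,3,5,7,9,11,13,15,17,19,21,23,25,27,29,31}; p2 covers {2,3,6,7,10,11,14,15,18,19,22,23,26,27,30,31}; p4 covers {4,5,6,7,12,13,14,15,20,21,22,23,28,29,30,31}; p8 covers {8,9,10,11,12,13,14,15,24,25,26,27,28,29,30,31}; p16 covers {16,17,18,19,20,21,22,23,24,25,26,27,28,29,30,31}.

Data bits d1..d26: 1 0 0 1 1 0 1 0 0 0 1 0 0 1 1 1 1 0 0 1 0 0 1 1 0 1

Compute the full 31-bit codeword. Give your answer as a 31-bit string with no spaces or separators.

0110001110100010001111001001101

Place data at non-parity positions: p1 p2 1 p4 0 0 1 p8 1 0 1 0 0 0 1 p16 0 0 1 1 1 1 0 0 1 0 0 1 1 0 1
p1 (pos 1,3,5,7,9,11,13,15,17,19,21,23,25,27,29,31): XOR of data positions = 1⊕0⊕1⊕1⊕1⊕0⊕1⊕0⊕1⊕1⊕0⊕1⊕0⊕1⊕1 = 0
p2 (pos 2,3,6,7,10,11,14,15,18,19,22,23,26,27,30,31): XOR of data positions = 1⊕0⊕1⊕0⊕1⊕0⊕1⊕0⊕1⊕1⊕0⊕0⊕0⊕0⊕1 = 1
p4 (pos 4,5,6,7,12,13,14,15,20,21,22,23,28,29,30,31): XOR of data positions = 0⊕0⊕1⊕0⊕0⊕0⊕1⊕1⊕1⊕1⊕0⊕1⊕1⊕0⊕1 = 0
p8 (pos 8,9,10,11,12,13,14,15,24,25,26,27,28,29,30,31): XOR of data positions = 1⊕0⊕1⊕0⊕0⊕0⊕1⊕0⊕1⊕0⊕0⊕1⊕1⊕0⊕1 = 1
p16 (pos 16,17,18,19,20,21,22,23,24,25,26,27,28,29,30,31): XOR of data positions = 0⊕0⊕1⊕1⊕1⊕1⊕0⊕0⊕1⊕0⊕0⊕1⊕1⊕0⊕1 = 0
Codeword: 0110001110100010001111001001101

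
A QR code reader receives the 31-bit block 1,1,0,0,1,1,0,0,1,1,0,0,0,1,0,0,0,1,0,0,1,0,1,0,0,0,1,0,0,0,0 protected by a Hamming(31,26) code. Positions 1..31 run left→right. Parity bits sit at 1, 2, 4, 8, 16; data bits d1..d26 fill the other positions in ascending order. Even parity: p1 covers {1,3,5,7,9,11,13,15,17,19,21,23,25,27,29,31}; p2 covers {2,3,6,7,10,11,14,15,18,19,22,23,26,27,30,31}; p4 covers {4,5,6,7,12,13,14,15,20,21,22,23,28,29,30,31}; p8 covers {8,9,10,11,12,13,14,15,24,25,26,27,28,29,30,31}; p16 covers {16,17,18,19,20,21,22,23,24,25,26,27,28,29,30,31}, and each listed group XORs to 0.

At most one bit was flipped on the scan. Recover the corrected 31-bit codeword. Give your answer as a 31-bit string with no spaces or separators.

s1 (pos 1,3,5,7,9,11,13,15,17,19,21,23,25,27,29,31): 1⊕0⊕1⊕0⊕1⊕0⊕0⊕0⊕0⊕0⊕1⊕1⊕0⊕1⊕0⊕0 = 0
s2 (pos 2,3,6,7,10,11,14,15,18,19,22,23,26,27,30,31): 1⊕0⊕1⊕0⊕1⊕0⊕1⊕0⊕1⊕0⊕0⊕1⊕0⊕1⊕0⊕0 = 1
s4 (pos 4,5,6,7,12,13,14,15,20,21,22,23,28,29,30,31): 0⊕1⊕1⊕0⊕0⊕0⊕1⊕0⊕0⊕1⊕0⊕1⊕0⊕0⊕0⊕0 = 1
s8 (pos 8,9,10,11,12,13,14,15,24,25,26,27,28,29,30,31): 0⊕1⊕1⊕0⊕0⊕0⊕1⊕0⊕0⊕0⊕0⊕1⊕0⊕0⊕0⊕0 = 0
s16 (pos 16,17,18,19,20,21,22,23,24,25,26,27,28,29,30,31): 0⊕0⊕1⊕0⊕0⊕1⊕0⊕1⊕0⊕0⊕0⊕1⊕0⊕0⊕0⊕0 = 0
Syndrome s16…s1 = 00110 → error at position 6.
Flip position 6: 1100110011000100010010100010000 → 1100100011000100010010100010000

1100100011000100010010100010000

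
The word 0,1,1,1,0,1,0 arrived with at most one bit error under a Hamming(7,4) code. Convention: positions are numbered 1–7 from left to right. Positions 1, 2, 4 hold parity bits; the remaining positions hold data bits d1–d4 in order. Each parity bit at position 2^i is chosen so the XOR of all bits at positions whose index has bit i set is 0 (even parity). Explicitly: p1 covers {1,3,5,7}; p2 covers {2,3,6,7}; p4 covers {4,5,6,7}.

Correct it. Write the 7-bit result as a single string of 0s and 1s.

0101010

s1 (pos 1,3,5,7): 0⊕1⊕0⊕0 = 1
s2 (pos 2,3,6,7): 1⊕1⊕1⊕0 = 1
s4 (pos 4,5,6,7): 1⊕0⊕1⊕0 = 0
Syndrome s4…s1 = 011 → error at position 3.
Flip position 3: 0111010 → 0101010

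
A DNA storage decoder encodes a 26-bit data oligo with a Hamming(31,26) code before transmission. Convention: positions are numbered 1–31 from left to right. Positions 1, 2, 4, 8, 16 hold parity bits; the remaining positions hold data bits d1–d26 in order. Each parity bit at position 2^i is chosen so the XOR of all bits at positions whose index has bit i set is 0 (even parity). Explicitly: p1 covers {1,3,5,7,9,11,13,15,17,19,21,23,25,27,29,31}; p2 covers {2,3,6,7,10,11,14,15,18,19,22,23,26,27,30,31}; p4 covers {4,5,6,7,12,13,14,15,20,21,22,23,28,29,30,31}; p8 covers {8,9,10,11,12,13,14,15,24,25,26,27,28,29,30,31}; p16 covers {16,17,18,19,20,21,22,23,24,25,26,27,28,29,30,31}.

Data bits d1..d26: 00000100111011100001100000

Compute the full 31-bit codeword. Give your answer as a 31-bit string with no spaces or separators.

Place data at non-parity positions: p1 p2 0 p4 0 0 0 p8 0 1 0 0 1 1 1 p16 0 1 1 1 0 0 0 0 1 1 0 0 0 0 0
p1 (pos 1,3,5,7,9,11,13,15,17,19,21,23,25,27,29,31): XOR of data positions = 0⊕0⊕0⊕0⊕0⊕1⊕1⊕0⊕1⊕0⊕0⊕1⊕0⊕0⊕0 = 0
p2 (pos 2,3,6,7,10,11,14,15,18,19,22,23,26,27,30,31): XOR of data positions = 0⊕0⊕0⊕1⊕0⊕1⊕1⊕1⊕1⊕0⊕0⊕1⊕0⊕0⊕0 = 0
p4 (pos 4,5,6,7,12,13,14,15,20,21,22,23,28,29,30,31): XOR of data positions = 0⊕0⊕0⊕0⊕1⊕1⊕1⊕1⊕0⊕0⊕0⊕0⊕0⊕0⊕0 = 0
p8 (pos 8,9,10,11,12,13,14,15,24,25,26,27,28,29,30,31): XOR of data positions = 0⊕1⊕0⊕0⊕1⊕1⊕1⊕0⊕1⊕1⊕0⊕0⊕0⊕0⊕0 = 0
p16 (pos 16,17,18,19,20,21,22,23,24,25,26,27,28,29,30,31): XOR of data positions = 0⊕1⊕1⊕1⊕0⊕0⊕0⊕0⊕1⊕1⊕0⊕0⊕0⊕0⊕0 = 1
Codeword: 0000000001001111011100001100000

0000000001001111011100001100000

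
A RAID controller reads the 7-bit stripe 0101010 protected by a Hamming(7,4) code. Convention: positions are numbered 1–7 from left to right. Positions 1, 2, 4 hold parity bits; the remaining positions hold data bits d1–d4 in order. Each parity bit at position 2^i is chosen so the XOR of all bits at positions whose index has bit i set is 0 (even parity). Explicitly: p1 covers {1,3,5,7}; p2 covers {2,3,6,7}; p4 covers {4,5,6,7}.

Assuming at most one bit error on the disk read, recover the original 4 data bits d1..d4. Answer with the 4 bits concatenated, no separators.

s1 (pos 1,3,5,7): 0⊕0⊕0⊕0 = 0
s2 (pos 2,3,6,7): 1⊕0⊕1⊕0 = 0
s4 (pos 4,5,6,7): 1⊕0⊕1⊕0 = 0
Syndrome s4…s1 = 000 → no error.
Read data bits from positions 3,5,6,7: 0010

0010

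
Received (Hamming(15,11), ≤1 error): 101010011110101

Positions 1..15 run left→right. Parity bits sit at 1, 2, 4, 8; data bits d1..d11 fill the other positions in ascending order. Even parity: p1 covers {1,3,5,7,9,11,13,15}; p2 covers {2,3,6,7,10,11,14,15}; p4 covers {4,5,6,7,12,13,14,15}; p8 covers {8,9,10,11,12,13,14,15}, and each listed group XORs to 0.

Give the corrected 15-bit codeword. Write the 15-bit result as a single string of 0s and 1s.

s1 (pos 1,3,5,7,9,11,13,15): 1⊕1⊕1⊕0⊕1⊕1⊕1⊕1 = 1
s2 (pos 2,3,6,7,10,11,14,15): 0⊕1⊕0⊕0⊕1⊕1⊕0⊕1 = 0
s4 (pos 4,5,6,7,12,13,14,15): 0⊕1⊕0⊕0⊕0⊕1⊕0⊕1 = 1
s8 (pos 8,9,10,11,12,13,14,15): 1⊕1⊕1⊕1⊕0⊕1⊕0⊕1 = 0
Syndrome s8…s1 = 0101 → error at position 5.
Flip position 5: 101010011110101 → 101000011110101

101000011110101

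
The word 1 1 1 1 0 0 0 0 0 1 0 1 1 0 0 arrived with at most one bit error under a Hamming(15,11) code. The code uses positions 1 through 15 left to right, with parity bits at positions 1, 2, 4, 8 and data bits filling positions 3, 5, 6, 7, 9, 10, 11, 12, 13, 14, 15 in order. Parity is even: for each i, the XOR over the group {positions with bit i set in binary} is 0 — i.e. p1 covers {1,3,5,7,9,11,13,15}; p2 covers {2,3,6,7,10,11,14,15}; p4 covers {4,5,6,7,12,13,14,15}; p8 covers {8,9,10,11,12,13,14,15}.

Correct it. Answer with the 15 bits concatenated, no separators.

s1 (pos 1,3,5,7,9,11,13,15): 1⊕1⊕0⊕0⊕0⊕0⊕1⊕0 = 1
s2 (pos 2,3,6,7,10,11,14,15): 1⊕1⊕0⊕0⊕1⊕0⊕0⊕0 = 1
s4 (pos 4,5,6,7,12,13,14,15): 1⊕0⊕0⊕0⊕1⊕1⊕0⊕0 = 1
s8 (pos 8,9,10,11,12,13,14,15): 0⊕0⊕1⊕0⊕1⊕1⊕0⊕0 = 1
Syndrome s8…s1 = 1111 → error at position 15.
Flip position 15: 111100000101100 → 111100000101101

111100000101101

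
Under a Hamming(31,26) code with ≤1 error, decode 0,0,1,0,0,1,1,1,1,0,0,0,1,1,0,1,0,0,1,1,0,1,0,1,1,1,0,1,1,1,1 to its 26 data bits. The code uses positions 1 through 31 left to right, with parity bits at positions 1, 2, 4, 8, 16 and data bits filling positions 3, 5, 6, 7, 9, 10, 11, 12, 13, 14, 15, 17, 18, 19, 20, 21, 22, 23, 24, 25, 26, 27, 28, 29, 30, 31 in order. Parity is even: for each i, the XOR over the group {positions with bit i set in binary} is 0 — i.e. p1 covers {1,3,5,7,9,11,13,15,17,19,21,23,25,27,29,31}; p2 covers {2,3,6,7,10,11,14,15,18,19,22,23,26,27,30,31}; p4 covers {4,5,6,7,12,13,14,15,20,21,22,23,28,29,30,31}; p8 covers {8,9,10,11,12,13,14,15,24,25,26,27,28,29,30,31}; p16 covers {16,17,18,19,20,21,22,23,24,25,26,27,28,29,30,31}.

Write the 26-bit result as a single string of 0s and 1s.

s1 (pos 1,3,5,7,9,11,13,15,17,19,21,23,25,27,29,31): 0⊕1⊕0⊕1⊕1⊕0⊕1⊕0⊕0⊕1⊕0⊕0⊕1⊕0⊕1⊕1 = 0
s2 (pos 2,3,6,7,10,11,14,15,18,19,22,23,26,27,30,31): 0⊕1⊕1⊕1⊕0⊕0⊕1⊕0⊕0⊕1⊕1⊕0⊕1⊕0⊕1⊕1 = 1
s4 (pos 4,5,6,7,12,13,14,15,20,21,22,23,28,29,30,31): 0⊕0⊕1⊕1⊕0⊕1⊕1⊕0⊕1⊕0⊕1⊕0⊕1⊕1⊕1⊕1 = 0
s8 (pos 8,9,10,11,12,13,14,15,24,25,26,27,28,29,30,31): 1⊕1⊕0⊕0⊕0⊕1⊕1⊕0⊕1⊕1⊕1⊕0⊕1⊕1⊕1⊕1 = 1
s16 (pos 16,17,18,19,20,21,22,23,24,25,26,27,28,29,30,31): 1⊕0⊕0⊕1⊕1⊕0⊕1⊕0⊕1⊕1⊕1⊕0⊕1⊕1⊕1⊕1 = 1
Syndrome s16…s1 = 11010 → error at position 26.
Flip position 26: 0010011110001101001101011101111 → 0010011110001101001101011001111
Read data bits from positions 3,5,6,7,9,10,11,12,13,14,15,17,18,19,20,21,22,23,24,25,26,27,28,29,30,31: 10111000110001101011001111

10111000110001101011001111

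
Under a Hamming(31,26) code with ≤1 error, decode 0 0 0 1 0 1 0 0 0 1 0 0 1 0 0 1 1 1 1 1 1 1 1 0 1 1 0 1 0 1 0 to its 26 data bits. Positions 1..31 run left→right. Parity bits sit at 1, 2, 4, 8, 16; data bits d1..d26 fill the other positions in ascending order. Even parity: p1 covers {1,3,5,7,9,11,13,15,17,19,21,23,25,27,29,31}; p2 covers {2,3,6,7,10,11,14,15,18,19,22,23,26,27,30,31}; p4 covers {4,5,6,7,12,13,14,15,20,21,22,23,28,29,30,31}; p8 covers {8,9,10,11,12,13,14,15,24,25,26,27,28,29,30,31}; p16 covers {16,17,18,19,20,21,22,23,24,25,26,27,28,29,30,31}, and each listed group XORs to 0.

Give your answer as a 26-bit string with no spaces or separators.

s1 (pos 1,3,5,7,9,11,13,15,17,19,21,23,25,27,29,31): 0⊕0⊕0⊕0⊕0⊕0⊕1⊕0⊕1⊕1⊕1⊕1⊕1⊕0⊕0⊕0 = 0
s2 (pos 2,3,6,7,10,11,14,15,18,19,22,23,26,27,30,31): 0⊕0⊕1⊕0⊕1⊕0⊕0⊕0⊕1⊕1⊕1⊕1⊕1⊕0⊕1⊕0 = 0
s4 (pos 4,5,6,7,12,13,14,15,20,21,22,23,28,29,30,31): 1⊕0⊕1⊕0⊕0⊕1⊕0⊕0⊕1⊕1⊕1⊕1⊕1⊕0⊕1⊕0 = 1
s8 (pos 8,9,10,11,12,13,14,15,24,25,26,27,28,29,30,31): 0⊕0⊕1⊕0⊕0⊕1⊕0⊕0⊕0⊕1⊕1⊕0⊕1⊕0⊕1⊕0 = 0
s16 (pos 16,17,18,19,20,21,22,23,24,25,26,27,28,29,30,31): 1⊕1⊕1⊕1⊕1⊕1⊕1⊕1⊕0⊕1⊕1⊕0⊕1⊕0⊕1⊕0 = 0
Syndrome s16…s1 = 00100 → error at position 4.
Flip position 4: 0001010001001001111111101101010 → 0000010001001001111111101101010
Read data bits from positions 3,5,6,7,9,10,11,12,13,14,15,17,18,19,20,21,22,23,24,25,26,27,28,29,30,31: 00100100100111111101101010

00100100100111111101101010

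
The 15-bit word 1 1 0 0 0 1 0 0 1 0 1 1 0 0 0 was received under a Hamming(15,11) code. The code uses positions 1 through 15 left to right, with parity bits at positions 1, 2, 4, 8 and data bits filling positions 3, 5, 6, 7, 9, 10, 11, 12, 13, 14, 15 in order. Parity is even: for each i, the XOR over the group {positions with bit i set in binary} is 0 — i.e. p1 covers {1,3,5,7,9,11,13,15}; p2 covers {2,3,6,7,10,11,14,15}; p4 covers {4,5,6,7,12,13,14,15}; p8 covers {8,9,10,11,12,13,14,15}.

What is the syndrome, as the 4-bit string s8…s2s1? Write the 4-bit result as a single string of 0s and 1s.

1011

s1 (pos 1,3,5,7,9,11,13,15): 1⊕0⊕0⊕0⊕1⊕1⊕0⊕0 = 1
s2 (pos 2,3,6,7,10,11,14,15): 1⊕0⊕1⊕0⊕0⊕1⊕0⊕0 = 1
s4 (pos 4,5,6,7,12,13,14,15): 0⊕0⊕1⊕0⊕1⊕0⊕0⊕0 = 0
s8 (pos 8,9,10,11,12,13,14,15): 0⊕1⊕0⊕1⊕1⊕0⊕0⊕0 = 1
Syndrome s8…s1 = 1011 → error at position 11.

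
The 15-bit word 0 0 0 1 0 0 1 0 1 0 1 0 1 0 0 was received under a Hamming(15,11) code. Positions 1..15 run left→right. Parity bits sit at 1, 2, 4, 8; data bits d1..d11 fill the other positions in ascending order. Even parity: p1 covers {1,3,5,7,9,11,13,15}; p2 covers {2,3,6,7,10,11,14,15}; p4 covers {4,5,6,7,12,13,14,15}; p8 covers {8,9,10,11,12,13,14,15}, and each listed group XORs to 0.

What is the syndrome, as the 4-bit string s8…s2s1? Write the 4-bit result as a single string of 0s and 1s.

s1 (pos 1,3,5,7,9,11,13,15): 0⊕0⊕0⊕1⊕1⊕1⊕1⊕0 = 0
s2 (pos 2,3,6,7,10,11,14,15): 0⊕0⊕0⊕1⊕0⊕1⊕0⊕0 = 0
s4 (pos 4,5,6,7,12,13,14,15): 1⊕0⊕0⊕1⊕0⊕1⊕0⊕0 = 1
s8 (pos 8,9,10,11,12,13,14,15): 0⊕1⊕0⊕1⊕0⊕1⊕0⊕0 = 1
Syndrome s8…s1 = 1100 → error at position 12.

1100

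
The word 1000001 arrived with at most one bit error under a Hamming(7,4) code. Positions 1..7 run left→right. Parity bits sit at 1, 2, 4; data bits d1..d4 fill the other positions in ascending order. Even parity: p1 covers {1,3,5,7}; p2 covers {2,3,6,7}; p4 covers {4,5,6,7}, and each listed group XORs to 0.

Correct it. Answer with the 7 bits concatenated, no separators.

s1 (pos 1,3,5,7): 1⊕0⊕0⊕1 = 0
s2 (pos 2,3,6,7): 0⊕0⊕0⊕1 = 1
s4 (pos 4,5,6,7): 0⊕0⊕0⊕1 = 1
Syndrome s4…s1 = 110 → error at position 6.
Flip position 6: 1000001 → 1000011

1000011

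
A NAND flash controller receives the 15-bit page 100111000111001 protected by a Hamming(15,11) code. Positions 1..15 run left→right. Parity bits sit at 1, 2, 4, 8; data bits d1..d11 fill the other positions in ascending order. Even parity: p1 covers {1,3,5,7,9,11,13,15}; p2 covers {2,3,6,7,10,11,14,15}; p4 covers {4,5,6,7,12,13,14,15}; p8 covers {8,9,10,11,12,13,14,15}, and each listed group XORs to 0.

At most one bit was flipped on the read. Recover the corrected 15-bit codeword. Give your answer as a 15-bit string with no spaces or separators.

s1 (pos 1,3,5,7,9,11,13,15): 1⊕0⊕1⊕0⊕0⊕1⊕0⊕1 = 0
s2 (pos 2,3,6,7,10,11,14,15): 0⊕0⊕1⊕0⊕1⊕1⊕0⊕1 = 0
s4 (pos 4,5,6,7,12,13,14,15): 1⊕1⊕1⊕0⊕1⊕0⊕0⊕1 = 1
s8 (pos 8,9,10,11,12,13,14,15): 0⊕0⊕1⊕1⊕1⊕0⊕0⊕1 = 0
Syndrome s8…s1 = 0100 → error at position 4.
Flip position 4: 100111000111001 → 100011000111001

100011000111001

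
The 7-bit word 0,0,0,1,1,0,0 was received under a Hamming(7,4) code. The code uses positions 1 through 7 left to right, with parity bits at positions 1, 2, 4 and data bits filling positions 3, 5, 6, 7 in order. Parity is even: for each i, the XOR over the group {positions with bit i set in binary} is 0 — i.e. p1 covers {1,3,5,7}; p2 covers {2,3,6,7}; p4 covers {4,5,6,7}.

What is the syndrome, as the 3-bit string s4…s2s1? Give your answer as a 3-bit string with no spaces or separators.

001

s1 (pos 1,3,5,7): 0⊕0⊕1⊕0 = 1
s2 (pos 2,3,6,7): 0⊕0⊕0⊕0 = 0
s4 (pos 4,5,6,7): 1⊕1⊕0⊕0 = 0
Syndrome s4…s1 = 001 → error at position 1.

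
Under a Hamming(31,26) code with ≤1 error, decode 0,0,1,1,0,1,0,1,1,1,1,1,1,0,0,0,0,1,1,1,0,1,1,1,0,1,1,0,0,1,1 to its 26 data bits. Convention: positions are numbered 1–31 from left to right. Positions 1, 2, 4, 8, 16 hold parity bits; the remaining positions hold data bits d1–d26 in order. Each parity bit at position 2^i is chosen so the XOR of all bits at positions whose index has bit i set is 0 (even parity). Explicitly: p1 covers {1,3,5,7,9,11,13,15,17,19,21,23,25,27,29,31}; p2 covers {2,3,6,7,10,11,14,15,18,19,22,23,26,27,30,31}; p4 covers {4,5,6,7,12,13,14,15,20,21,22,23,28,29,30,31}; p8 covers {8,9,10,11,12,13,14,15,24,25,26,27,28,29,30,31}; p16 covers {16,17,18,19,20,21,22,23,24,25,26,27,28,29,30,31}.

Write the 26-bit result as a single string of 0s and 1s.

s1 (pos 1,3,5,7,9,11,13,15,17,19,21,23,25,27,29,31): 0⊕1⊕0⊕0⊕1⊕1⊕1⊕0⊕0⊕1⊕0⊕1⊕0⊕1⊕0⊕1 = 0
s2 (pos 2,3,6,7,10,11,14,15,18,19,22,23,26,27,30,31): 0⊕1⊕1⊕0⊕1⊕1⊕0⊕0⊕1⊕1⊕1⊕1⊕1⊕1⊕1⊕1 = 0
s4 (pos 4,5,6,7,12,13,14,15,20,21,22,23,28,29,30,31): 1⊕0⊕1⊕0⊕1⊕1⊕0⊕0⊕1⊕0⊕1⊕1⊕0⊕0⊕1⊕1 = 1
s8 (pos 8,9,10,11,12,13,14,15,24,25,26,27,28,29,30,31): 1⊕1⊕1⊕1⊕1⊕1⊕0⊕0⊕1⊕0⊕1⊕1⊕0⊕0⊕1⊕1 = 1
s16 (pos 16,17,18,19,20,21,22,23,24,25,26,27,28,29,30,31): 0⊕0⊕1⊕1⊕1⊕0⊕1⊕1⊕1⊕0⊕1⊕1⊕0⊕0⊕1⊕1 = 0
Syndrome s16…s1 = 01100 → error at position 12.
Flip position 12: 0011010111111000011101110110011 → 0011010111101000011101110110011
Read data bits from positions 3,5,6,7,9,10,11,12,13,14,15,17,18,19,20,21,22,23,24,25,26,27,28,29,30,31: 10101110100011101110110011

10101110100011101110110011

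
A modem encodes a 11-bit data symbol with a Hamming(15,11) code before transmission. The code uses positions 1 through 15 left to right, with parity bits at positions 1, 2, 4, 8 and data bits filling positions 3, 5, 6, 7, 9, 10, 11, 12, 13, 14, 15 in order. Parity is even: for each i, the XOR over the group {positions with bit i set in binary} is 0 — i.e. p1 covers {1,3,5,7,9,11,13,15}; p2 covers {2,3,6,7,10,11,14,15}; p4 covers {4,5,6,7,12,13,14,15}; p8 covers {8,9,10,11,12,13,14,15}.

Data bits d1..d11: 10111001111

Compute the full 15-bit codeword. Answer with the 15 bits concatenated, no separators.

Place data at non-parity positions: p1 p2 1 p4 0 1 1 p8 1 0 0 1 1 1 1
p1 (pos 1,3,5,7,9,11,13,15): XOR of data positions = 1⊕0⊕1⊕1⊕0⊕1⊕1 = 1
p2 (pos 2,3,6,7,10,11,14,15): XOR of data positions = 1⊕1⊕1⊕0⊕0⊕1⊕1 = 1
p4 (pos 4,5,6,7,12,13,14,15): XOR of data positions = 0⊕1⊕1⊕1⊕1⊕1⊕1 = 0
p8 (pos 8,9,10,11,12,13,14,15): XOR of data positions = 1⊕0⊕0⊕1⊕1⊕1⊕1 = 1
Codeword: 111001111001111

111001111001111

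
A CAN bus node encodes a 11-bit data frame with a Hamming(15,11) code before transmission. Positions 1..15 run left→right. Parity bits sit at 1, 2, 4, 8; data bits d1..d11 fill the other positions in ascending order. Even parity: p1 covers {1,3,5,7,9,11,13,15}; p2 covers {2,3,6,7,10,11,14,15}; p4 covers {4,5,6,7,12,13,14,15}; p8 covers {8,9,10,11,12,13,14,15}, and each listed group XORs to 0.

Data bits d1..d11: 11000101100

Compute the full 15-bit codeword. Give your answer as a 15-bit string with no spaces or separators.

101110010101100

Place data at non-parity positions: p1 p2 1 p4 1 0 0 p8 0 1 0 1 1 0 0
p1 (pos 1,3,5,7,9,11,13,15): XOR of data positions = 1⊕1⊕0⊕0⊕0⊕1⊕0 = 1
p2 (pos 2,3,6,7,10,11,14,15): XOR of data positions = 1⊕0⊕0⊕1⊕0⊕0⊕0 = 0
p4 (pos 4,5,6,7,12,13,14,15): XOR of data positions = 1⊕0⊕0⊕1⊕1⊕0⊕0 = 1
p8 (pos 8,9,10,11,12,13,14,15): XOR of data positions = 0⊕1⊕0⊕1⊕1⊕0⊕0 = 1
Codeword: 101110010101100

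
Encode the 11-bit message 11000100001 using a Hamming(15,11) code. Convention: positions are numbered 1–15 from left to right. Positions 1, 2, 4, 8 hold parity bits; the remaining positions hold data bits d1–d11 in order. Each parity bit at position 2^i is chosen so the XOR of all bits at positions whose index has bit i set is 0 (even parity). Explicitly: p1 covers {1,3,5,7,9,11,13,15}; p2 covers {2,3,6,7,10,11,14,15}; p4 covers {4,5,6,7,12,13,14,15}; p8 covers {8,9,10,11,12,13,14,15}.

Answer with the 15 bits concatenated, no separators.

Place data at non-parity positions: p1 p2 1 p4 1 0 0 p8 0 1 0 0 0 0 1
p1 (pos 1,3,5,7,9,11,13,15): XOR of data positions = 1⊕1⊕0⊕0⊕0⊕0⊕1 = 1
p2 (pos 2,3,6,7,10,11,14,15): XOR of data positions = 1⊕0⊕0⊕1⊕0⊕0⊕1 = 1
p4 (pos 4,5,6,7,12,13,14,15): XOR of data positions = 1⊕0⊕0⊕0⊕0⊕0⊕1 = 0
p8 (pos 8,9,10,11,12,13,14,15): XOR of data positions = 0⊕1⊕0⊕0⊕0⊕0⊕1 = 0
Codeword: 111010000100001

111010000100001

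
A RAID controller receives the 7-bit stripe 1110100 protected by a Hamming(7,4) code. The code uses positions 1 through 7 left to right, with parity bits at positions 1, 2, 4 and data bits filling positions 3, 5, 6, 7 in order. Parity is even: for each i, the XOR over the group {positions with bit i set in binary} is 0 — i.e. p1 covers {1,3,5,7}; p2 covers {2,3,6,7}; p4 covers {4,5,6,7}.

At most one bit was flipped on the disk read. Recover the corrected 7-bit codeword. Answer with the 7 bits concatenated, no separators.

s1 (pos 1,3,5,7): 1⊕1⊕1⊕0 = 1
s2 (pos 2,3,6,7): 1⊕1⊕0⊕0 = 0
s4 (pos 4,5,6,7): 0⊕1⊕0⊕0 = 1
Syndrome s4…s1 = 101 → error at position 5.
Flip position 5: 1110100 → 1110000

1110000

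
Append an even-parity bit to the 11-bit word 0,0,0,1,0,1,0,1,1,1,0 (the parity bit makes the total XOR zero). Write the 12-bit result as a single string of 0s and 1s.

000101011101

XOR of the 11 data bits: 0⊕0⊕0⊕1⊕0⊕1⊕0⊕1⊕1⊕1⊕0 = 1
Parity bit = 1 (so all 12 bits XOR to 0).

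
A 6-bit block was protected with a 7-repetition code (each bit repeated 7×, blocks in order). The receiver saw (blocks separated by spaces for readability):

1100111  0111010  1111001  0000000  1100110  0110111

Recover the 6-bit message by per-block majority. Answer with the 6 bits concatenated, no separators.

111011

Block 1 (1100111): 5 ones → 1
Block 2 (0111010): 4 ones → 1
Block 3 (1111001): 5 ones → 1
Block 4 (0000000): 0 ones → 0
Block 5 (1100110): 4 ones → 1
Block 6 (0110111): 5 ones → 1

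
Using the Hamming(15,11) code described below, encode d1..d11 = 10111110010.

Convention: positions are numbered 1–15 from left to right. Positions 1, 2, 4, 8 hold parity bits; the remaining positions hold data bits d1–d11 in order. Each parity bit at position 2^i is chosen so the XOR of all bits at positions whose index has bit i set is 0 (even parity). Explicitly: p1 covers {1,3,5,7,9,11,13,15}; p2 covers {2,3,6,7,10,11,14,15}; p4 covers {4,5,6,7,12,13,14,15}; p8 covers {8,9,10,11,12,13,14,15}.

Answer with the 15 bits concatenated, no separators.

Place data at non-parity positions: p1 p2 1 p4 0 1 1 p8 1 1 1 0 0 1 0
p1 (pos 1,3,5,7,9,11,13,15): XOR of data positions = 1⊕0⊕1⊕1⊕1⊕0⊕0 = 0
p2 (pos 2,3,6,7,10,11,14,15): XOR of data positions = 1⊕1⊕1⊕1⊕1⊕1⊕0 = 0
p4 (pos 4,5,6,7,12,13,14,15): XOR of data positions = 0⊕1⊕1⊕0⊕0⊕1⊕0 = 1
p8 (pos 8,9,10,11,12,13,14,15): XOR of data positions = 1⊕1⊕1⊕0⊕0⊕1⊕0 = 0
Codeword: 001101101110010

001101101110010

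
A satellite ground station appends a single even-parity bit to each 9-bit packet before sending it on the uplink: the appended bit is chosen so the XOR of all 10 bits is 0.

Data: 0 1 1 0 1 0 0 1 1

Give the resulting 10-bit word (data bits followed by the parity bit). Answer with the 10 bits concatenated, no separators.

XOR of the 9 data bits: 0⊕1⊕1⊕0⊕1⊕0⊕0⊕1⊕1 = 1
Parity bit = 1 (so all 10 bits XOR to 0).

0110100111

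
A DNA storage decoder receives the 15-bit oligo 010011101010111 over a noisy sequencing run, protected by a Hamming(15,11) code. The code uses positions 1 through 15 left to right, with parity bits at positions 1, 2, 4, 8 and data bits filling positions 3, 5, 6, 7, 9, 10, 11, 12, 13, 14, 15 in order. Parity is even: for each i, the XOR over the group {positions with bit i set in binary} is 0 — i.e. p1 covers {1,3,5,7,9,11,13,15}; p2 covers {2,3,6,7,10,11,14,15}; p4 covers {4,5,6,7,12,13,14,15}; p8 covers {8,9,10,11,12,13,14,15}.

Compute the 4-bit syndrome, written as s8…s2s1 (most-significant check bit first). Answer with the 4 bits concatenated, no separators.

s1 (pos 1,3,5,7,9,11,13,15): 0⊕0⊕1⊕1⊕1⊕1⊕1⊕1 = 0
s2 (pos 2,3,6,7,10,11,14,15): 1⊕0⊕1⊕1⊕0⊕1⊕1⊕1 = 0
s4 (pos 4,5,6,7,12,13,14,15): 0⊕1⊕1⊕1⊕0⊕1⊕1⊕1 = 0
s8 (pos 8,9,10,11,12,13,14,15): 0⊕1⊕0⊕1⊕0⊕1⊕1⊕1 = 1
Syndrome s8…s1 = 1000 → error at position 8.

1000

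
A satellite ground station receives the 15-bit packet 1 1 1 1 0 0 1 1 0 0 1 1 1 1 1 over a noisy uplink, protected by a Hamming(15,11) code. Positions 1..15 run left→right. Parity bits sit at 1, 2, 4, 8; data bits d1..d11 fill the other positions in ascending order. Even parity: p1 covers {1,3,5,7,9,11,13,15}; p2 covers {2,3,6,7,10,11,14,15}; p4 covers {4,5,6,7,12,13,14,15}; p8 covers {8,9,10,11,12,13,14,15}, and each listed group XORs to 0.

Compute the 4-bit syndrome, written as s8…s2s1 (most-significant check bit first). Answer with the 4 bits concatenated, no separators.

s1 (pos 1,3,5,7,9,11,13,15): 1⊕1⊕0⊕1⊕0⊕1⊕1⊕1 = 0
s2 (pos 2,3,6,7,10,11,14,15): 1⊕1⊕0⊕1⊕0⊕1⊕1⊕1 = 0
s4 (pos 4,5,6,7,12,13,14,15): 1⊕0⊕0⊕1⊕1⊕1⊕1⊕1 = 0
s8 (pos 8,9,10,11,12,13,14,15): 1⊕0⊕0⊕1⊕1⊕1⊕1⊕1 = 0
Syndrome s8…s1 = 0000 → no error.

0000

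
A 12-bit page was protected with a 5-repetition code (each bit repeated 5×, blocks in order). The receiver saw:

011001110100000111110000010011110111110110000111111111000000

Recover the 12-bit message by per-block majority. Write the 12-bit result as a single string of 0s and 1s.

Block 1 (01100): 2 ones → 0
Block 2 (11101): 4 ones → 1
Block 3 (00000): 0 ones → 0
Block 4 (11111): 5 ones → 1
Block 5 (00000): 0 ones → 0
Block 6 (10011): 3 ones → 1
Block 7 (11011): 4 ones → 1
Block 8 (11101): 4 ones → 1
Block 9 (10000): 1 one → 0
Block 10 (11111): 5 ones → 1
Block 11 (11110): 4 ones → 1
Block 12 (00000): 0 ones → 0

010101110110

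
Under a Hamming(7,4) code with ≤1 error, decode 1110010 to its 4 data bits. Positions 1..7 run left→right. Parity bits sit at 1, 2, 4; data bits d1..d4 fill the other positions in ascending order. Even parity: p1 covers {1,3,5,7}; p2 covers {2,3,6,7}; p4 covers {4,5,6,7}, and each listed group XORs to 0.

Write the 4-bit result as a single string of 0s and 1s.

s1 (pos 1,3,5,7): 1⊕1⊕0⊕0 = 0
s2 (pos 2,3,6,7): 1⊕1⊕1⊕0 = 1
s4 (pos 4,5,6,7): 0⊕0⊕1⊕0 = 1
Syndrome s4…s1 = 110 → error at position 6.
Flip position 6: 1110010 → 1110000
Read data bits from positions 3,5,6,7: 1000

1000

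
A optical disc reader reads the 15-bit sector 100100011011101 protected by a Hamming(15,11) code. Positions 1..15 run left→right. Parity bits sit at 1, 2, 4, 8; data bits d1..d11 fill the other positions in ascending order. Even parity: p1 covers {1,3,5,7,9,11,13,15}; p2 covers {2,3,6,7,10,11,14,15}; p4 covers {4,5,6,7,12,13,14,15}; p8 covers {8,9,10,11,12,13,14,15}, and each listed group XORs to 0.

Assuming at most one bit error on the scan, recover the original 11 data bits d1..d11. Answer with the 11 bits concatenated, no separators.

00001011101

s1 (pos 1,3,5,7,9,11,13,15): 1⊕0⊕0⊕0⊕1⊕1⊕1⊕1 = 1
s2 (pos 2,3,6,7,10,11,14,15): 0⊕0⊕0⊕0⊕0⊕1⊕0⊕1 = 0
s4 (pos 4,5,6,7,12,13,14,15): 1⊕0⊕0⊕0⊕1⊕1⊕0⊕1 = 0
s8 (pos 8,9,10,11,12,13,14,15): 1⊕1⊕0⊕1⊕1⊕1⊕0⊕1 = 0
Syndrome s8…s1 = 0001 → error at position 1.
Flip position 1: 100100011011101 → 000100011011101
Read data bits from positions 3,5,6,7,9,10,11,12,13,14,15: 00001011101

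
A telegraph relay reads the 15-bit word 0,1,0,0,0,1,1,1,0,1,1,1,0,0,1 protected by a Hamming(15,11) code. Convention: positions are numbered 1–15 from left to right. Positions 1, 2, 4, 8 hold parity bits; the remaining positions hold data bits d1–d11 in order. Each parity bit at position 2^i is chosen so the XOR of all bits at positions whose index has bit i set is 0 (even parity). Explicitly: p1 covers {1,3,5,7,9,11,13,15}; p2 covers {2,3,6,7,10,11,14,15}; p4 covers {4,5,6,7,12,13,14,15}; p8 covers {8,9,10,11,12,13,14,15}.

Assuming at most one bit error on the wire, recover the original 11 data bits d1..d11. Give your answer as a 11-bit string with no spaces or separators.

s1 (pos 1,3,5,7,9,11,13,15): 0⊕0⊕0⊕1⊕0⊕1⊕0⊕1 = 1
s2 (pos 2,3,6,7,10,11,14,15): 1⊕0⊕1⊕1⊕1⊕1⊕0⊕1 = 0
s4 (pos 4,5,6,7,12,13,14,15): 0⊕0⊕1⊕1⊕1⊕0⊕0⊕1 = 0
s8 (pos 8,9,10,11,12,13,14,15): 1⊕0⊕1⊕1⊕1⊕0⊕0⊕1 = 1
Syndrome s8…s1 = 1001 → error at position 9.
Flip position 9: 010001110111001 → 010001111111001
Read data bits from positions 3,5,6,7,9,10,11,12,13,14,15: 00111111001

00111111001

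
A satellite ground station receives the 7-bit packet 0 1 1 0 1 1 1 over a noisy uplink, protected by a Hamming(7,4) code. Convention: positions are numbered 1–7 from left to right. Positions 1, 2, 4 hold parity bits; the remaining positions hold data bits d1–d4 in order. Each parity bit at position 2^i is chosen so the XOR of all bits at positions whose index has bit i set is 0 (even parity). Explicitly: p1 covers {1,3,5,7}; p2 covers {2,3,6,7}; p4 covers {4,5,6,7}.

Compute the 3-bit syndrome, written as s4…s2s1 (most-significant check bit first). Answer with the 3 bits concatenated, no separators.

s1 (pos 1,3,5,7): 0⊕1⊕1⊕1 = 1
s2 (pos 2,3,6,7): 1⊕1⊕1⊕1 = 0
s4 (pos 4,5,6,7): 0⊕1⊕1⊕1 = 1
Syndrome s4…s1 = 101 → error at position 5.

101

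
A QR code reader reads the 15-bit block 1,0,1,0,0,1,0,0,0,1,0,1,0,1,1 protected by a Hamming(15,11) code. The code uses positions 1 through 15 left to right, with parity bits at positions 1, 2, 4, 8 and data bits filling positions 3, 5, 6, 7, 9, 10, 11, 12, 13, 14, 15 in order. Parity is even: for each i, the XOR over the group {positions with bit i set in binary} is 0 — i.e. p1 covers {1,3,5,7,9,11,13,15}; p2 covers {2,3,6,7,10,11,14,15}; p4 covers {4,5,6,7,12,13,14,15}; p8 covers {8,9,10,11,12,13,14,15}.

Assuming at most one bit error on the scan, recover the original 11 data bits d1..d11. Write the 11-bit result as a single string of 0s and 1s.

s1 (pos 1,3,5,7,9,11,13,15): 1⊕1⊕0⊕0⊕0⊕0⊕0⊕1 = 1
s2 (pos 2,3,6,7,10,11,14,15): 0⊕1⊕1⊕0⊕1⊕0⊕1⊕1 = 1
s4 (pos 4,5,6,7,12,13,14,15): 0⊕0⊕1⊕0⊕1⊕0⊕1⊕1 = 0
s8 (pos 8,9,10,11,12,13,14,15): 0⊕0⊕1⊕0⊕1⊕0⊕1⊕1 = 0
Syndrome s8…s1 = 0011 → error at position 3.
Flip position 3: 101001000101011 → 100001000101011
Read data bits from positions 3,5,6,7,9,10,11,12,13,14,15: 00100101011

00100101011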